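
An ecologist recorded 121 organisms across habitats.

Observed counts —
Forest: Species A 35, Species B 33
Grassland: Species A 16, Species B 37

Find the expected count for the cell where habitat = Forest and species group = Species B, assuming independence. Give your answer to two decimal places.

39.34

Row total (Forest) = 68; column total (Species B) = 70; grand total N = 121.
Expected count = (row total × column total) / N = 68 × 70 / 121 = 39.34.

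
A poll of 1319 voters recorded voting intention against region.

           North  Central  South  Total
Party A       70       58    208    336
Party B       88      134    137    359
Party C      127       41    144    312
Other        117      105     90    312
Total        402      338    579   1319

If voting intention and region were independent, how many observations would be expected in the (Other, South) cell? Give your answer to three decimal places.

Row total (Other) = 312; column total (South) = 579; grand total N = 1319.
Expected count = (row total × column total) / N = 312 × 579 / 1319 = 136.958.

136.958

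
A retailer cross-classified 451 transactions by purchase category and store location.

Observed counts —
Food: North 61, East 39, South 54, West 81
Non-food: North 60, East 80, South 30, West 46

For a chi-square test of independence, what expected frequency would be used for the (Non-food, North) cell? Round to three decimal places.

Row total (Non-food) = 216; column total (North) = 121; grand total N = 451.
Expected count = (row total × column total) / N = 216 × 121 / 451 = 57.951.

57.951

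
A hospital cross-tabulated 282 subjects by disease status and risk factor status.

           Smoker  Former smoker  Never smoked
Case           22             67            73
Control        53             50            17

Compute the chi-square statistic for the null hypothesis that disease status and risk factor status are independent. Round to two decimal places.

44.87

Row totals: 162, 120. Column totals: 75, 117, 90. Grand total N = 282.
Expected counts (row total × column total / N):
  Case, Smoker: 162×75/282 = 43.085
  Case, Former smoker: 162×117/282 = 67.213
  Case, Never smoked: 162×90/282 = 51.702
  Control, Smoker: 120×75/282 = 31.915
  Control, Former smoker: 120×117/282 = 49.787
  Control, Never smoked: 120×90/282 = 38.298
Contributions (O − E)²/E:
  (22 − 43.085)²/43.085 = 10.3186
  (67 − 67.213)²/67.213 = 0.0007
  (73 − 51.702)²/51.702 = 8.7734
  (53 − 31.915)²/31.915 = 13.9300
  (50 − 49.787)²/49.787 = 0.0009
  (17 − 38.298)²/38.298 = 11.8441
χ² = 10.3186 + 0.0007 + 8.7734 + 13.9300 + 0.0009 + 11.8441 = 44.87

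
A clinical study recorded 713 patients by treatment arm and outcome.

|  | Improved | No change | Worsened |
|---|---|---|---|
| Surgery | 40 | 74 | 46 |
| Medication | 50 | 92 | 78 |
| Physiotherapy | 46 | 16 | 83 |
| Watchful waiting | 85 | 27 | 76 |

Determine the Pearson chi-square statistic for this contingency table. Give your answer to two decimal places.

Row totals: 160, 220, 145, 188. Column totals: 221, 209, 283. Grand total N = 713.
Expected counts (row total × column total / N):
  Surgery, Improved: 160×221/713 = 49.593
  Surgery, No change: 160×209/713 = 46.900
  Surgery, Worsened: 160×283/713 = 63.506
  Medication, Improved: 220×221/713 = 68.191
  Medication, No change: 220×209/713 = 64.488
  Medication, Worsened: 220×283/713 = 87.321
  Physiotherapy, Improved: 145×221/713 = 44.944
  Physiotherapy, No change: 145×209/713 = 42.504
  Physiotherapy, Worsened: 145×283/713 = 57.553
  Watchful waiting, Improved: 188×221/713 = 58.272
  Watchful waiting, No change: 188×209/713 = 55.108
  Watchful waiting, Worsened: 188×283/713 = 74.620
Contributions (O − E)²/E:
  (40 − 49.593)²/49.593 = 1.8556
  (74 − 46.900)²/46.900 = 15.6591
  (46 − 63.506)²/63.506 = 4.8257
  (50 − 68.191)²/68.191 = 4.8527
  (92 − 64.488)²/64.488 = 11.7372
  (78 − 87.321)²/87.321 = 0.9950
  (46 − 44.944)²/44.944 = 0.0248
  (16 − 42.504)²/42.504 = 16.5270
  (83 − 57.553)²/57.553 = 11.2514
  (85 − 58.272)²/58.272 = 12.2595
  (27 − 55.108)²/55.108 = 14.3366
  (76 − 74.620)²/74.620 = 0.0255
χ² = 1.8556 + 15.6591 + 4.8257 + 4.8527 + 11.7372 + 0.9950 + 0.0248 + 16.5270 + 11.2514 + 12.2595 + 14.3366 + 0.0255 = 94.35

94.35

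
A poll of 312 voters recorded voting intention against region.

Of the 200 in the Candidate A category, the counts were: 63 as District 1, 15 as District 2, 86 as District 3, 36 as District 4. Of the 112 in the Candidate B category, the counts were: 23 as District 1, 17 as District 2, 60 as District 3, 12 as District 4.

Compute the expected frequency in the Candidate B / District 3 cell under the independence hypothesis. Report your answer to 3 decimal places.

52.410

Row total (Candidate B) = 112; column total (District 3) = 146; grand total N = 312.
Expected count = (row total × column total) / N = 112 × 146 / 312 = 52.410.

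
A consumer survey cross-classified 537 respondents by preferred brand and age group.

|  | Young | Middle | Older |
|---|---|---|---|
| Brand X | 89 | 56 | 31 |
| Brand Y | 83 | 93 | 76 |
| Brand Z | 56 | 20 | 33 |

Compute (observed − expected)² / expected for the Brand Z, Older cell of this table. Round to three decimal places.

Row total (Brand Z) = 109; column total (Older) = 140; N = 537.
Expected count E = 109 × 140 / 537 = 28.4171.
Contribution = (O − E)²/E = (33 − 28.4171)² / 28.4171 = 0.739.

0.739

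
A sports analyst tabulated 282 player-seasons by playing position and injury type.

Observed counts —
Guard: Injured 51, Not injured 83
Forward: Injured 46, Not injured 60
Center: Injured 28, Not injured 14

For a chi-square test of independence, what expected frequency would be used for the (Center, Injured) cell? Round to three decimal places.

Row total (Center) = 42; column total (Injured) = 125; grand total N = 282.
Expected count = (row total × column total) / N = 42 × 125 / 282 = 18.617.

18.617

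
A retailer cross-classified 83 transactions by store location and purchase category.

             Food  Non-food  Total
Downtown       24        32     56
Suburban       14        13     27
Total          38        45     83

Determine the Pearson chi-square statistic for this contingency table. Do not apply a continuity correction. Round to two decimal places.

0.59

Grand total N = 83.
Expected counts (row total × column total / N):
  Downtown, Food: 56×38/83 = 25.639
  Downtown, Non-food: 56×45/83 = 30.361
  Suburban, Food: 27×38/83 = 12.361
  Suburban, Non-food: 27×45/83 = 14.639
Contributions (O − E)²/E:
  (24 − 25.639)²/25.639 = 0.1048
  (32 − 30.361)²/30.361 = 0.0885
  (14 − 12.361)²/12.361 = 0.2173
  (13 − 14.639)²/14.639 = 0.1835
χ² = 0.1048 + 0.0885 + 0.2173 + 0.1835 = 0.59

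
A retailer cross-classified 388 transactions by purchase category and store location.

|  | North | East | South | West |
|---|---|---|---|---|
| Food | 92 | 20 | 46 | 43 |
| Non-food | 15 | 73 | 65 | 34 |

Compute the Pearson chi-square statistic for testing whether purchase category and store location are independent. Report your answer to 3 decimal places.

89.531

Row totals: 201, 187. Column totals: 107, 93, 111, 77. Grand total N = 388.
Expected counts (row total × column total / N):
  Food, North: 201×107/388 = 55.4304
  Food, East: 201×93/388 = 48.1778
  Food, South: 201×111/388 = 57.5026
  Food, West: 201×77/388 = 39.8892
  Non-food, North: 187×107/388 = 51.5696
  Non-food, East: 187×93/388 = 44.8222
  Non-food, South: 187×111/388 = 53.4974
  Non-food, West: 187×77/388 = 37.1108
Contributions (O − E)²/E:
  (92 − 55.4304)²/55.4304 = 24.1264
  (20 − 48.1778)²/48.1778 = 16.4804
  (46 − 57.5026)²/57.5026 = 2.3009
  (43 − 39.8892)²/39.8892 = 0.2426
  (15 − 51.5696)²/51.5696 = 25.9326
  (73 − 44.8222)²/44.8222 = 17.7142
  (65 − 53.4974)²/53.4974 = 2.4732
  (34 − 37.1108)²/37.1108 = 0.2608
χ² = 24.1264 + 16.4804 + 2.3009 + 0.2426 + 25.9326 + 17.7142 + 2.4732 + 0.2608 = 89.531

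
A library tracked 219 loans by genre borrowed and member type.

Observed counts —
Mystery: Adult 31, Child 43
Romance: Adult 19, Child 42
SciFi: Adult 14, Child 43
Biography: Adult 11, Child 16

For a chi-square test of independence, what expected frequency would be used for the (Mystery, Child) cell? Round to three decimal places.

Row total (Mystery) = 74; column total (Child) = 144; grand total N = 219.
Expected count = (row total × column total) / N = 74 × 144 / 219 = 48.658.

48.658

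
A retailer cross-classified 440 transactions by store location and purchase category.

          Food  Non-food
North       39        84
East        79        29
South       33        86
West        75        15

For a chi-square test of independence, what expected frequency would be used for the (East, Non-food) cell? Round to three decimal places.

52.527

Row total (East) = 108; column total (Non-food) = 214; grand total N = 440.
Expected count = (row total × column total) / N = 108 × 214 / 440 = 52.527.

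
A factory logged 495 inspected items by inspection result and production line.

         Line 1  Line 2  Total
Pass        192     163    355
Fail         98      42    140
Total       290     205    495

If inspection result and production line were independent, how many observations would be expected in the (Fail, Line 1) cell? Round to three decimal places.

82.020

Row total (Fail) = 140; column total (Line 1) = 290; grand total N = 495.
Expected count = (row total × column total) / N = 140 × 290 / 495 = 82.020.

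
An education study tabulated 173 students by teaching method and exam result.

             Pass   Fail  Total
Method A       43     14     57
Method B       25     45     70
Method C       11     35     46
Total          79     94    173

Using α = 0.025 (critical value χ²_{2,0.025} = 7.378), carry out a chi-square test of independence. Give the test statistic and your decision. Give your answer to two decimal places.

Grand total N = 173.
Expected counts (row total × column total / N):
  Method A, Pass: 57×79/173 = 26.029
  Method A, Fail: 57×94/173 = 30.971
  Method B, Pass: 70×79/173 = 31.965
  Method B, Fail: 70×94/173 = 38.035
  Method C, Pass: 46×79/173 = 21.006
  Method C, Fail: 46×94/173 = 24.994
Contributions (O − E)²/E:
  (43 − 26.029)²/26.029 = 11.0652
  (14 − 30.971)²/30.971 = 9.2995
  (25 − 31.965)²/31.965 = 1.5176
  (45 − 38.035)²/38.035 = 1.2754
  (11 − 21.006)²/21.006 = 4.7663
  (35 − 24.994)²/24.994 = 4.0058
χ² = 11.0652 + 9.2995 + 1.5176 + 1.2754 + 4.7663 + 4.0058 = 31.93
df = (3−1)(2−1) = 2. Since 31.93 > 7.378, reject the null hypothesis of independence at α = 0.025.

31.93; reject H₀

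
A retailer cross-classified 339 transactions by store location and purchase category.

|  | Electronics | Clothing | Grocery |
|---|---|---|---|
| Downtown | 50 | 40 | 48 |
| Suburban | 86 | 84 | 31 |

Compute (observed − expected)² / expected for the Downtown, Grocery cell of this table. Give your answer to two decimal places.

Row total (Downtown) = 138; column total (Grocery) = 79; N = 339.
Expected count E = 138 × 79 / 339 = 32.159.
Contribution = (O − E)²/E = (48 − 32.159)² / 32.159 = 7.80.

7.80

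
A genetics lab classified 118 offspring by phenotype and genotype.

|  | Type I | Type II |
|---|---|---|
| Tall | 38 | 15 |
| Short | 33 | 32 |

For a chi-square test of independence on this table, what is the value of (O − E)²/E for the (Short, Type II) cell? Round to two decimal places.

Row total (Short) = 65; column total (Type II) = 47; N = 118.
Expected count E = 65 × 47 / 118 = 25.890.
Contribution = (O − E)²/E = (32 − 25.890)² / 25.890 = 1.44.

1.44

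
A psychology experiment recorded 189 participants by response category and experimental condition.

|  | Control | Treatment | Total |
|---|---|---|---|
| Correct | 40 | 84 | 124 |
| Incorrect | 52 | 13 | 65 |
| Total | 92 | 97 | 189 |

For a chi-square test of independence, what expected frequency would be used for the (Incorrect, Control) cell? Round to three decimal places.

31.640

Row total (Incorrect) = 65; column total (Control) = 92; grand total N = 189.
Expected count = (row total × column total) / N = 65 × 92 / 189 = 31.640.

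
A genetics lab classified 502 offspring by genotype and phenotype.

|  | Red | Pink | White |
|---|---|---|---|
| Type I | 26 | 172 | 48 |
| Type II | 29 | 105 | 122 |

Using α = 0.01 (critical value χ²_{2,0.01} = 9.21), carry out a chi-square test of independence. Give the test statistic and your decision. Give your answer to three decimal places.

48.401; reject H₀

Row totals: 246, 256. Column totals: 55, 277, 170. Grand total N = 502.
Expected counts (row total × column total / N):
  Type I, Red: 246×55/502 = 26.9522
  Type I, Pink: 246×277/502 = 135.7410
  Type I, White: 246×170/502 = 83.3068
  Type II, Red: 256×55/502 = 28.0478
  Type II, Pink: 256×277/502 = 141.2590
  Type II, White: 256×170/502 = 86.6932
Contributions (O − E)²/E:
  (26 − 26.9522)²/26.9522 = 0.0336
  (172 − 135.7410)²/135.7410 = 9.6855
  (48 − 83.3068)²/83.3068 = 14.9636
  (29 − 28.0478)²/28.0478 = 0.0323
  (105 − 141.2590)²/141.2590 = 9.3071
  (122 − 86.6932)²/86.6932 = 14.3791
χ² = 0.0336 + 9.6855 + 14.9636 + 0.0323 + 9.3071 + 14.3791 = 48.401
df = (2−1)(3−1) = 2. Since 48.401 > 9.21, reject the null hypothesis of independence at α = 0.01.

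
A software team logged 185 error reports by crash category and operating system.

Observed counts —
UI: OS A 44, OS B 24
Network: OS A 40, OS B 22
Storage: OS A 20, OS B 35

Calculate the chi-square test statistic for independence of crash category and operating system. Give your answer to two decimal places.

Row totals: 68, 62, 55. Column totals: 104, 81. Grand total N = 185.
Expected counts (row total × column total / N):
  UI, OS A: 68×104/185 = 38.227
  UI, OS B: 68×81/185 = 29.773
  Network, OS A: 62×104/185 = 34.854
  Network, OS B: 62×81/185 = 27.146
  Storage, OS A: 55×104/185 = 30.919
  Storage, OS B: 55×81/185 = 24.081
Contributions (O − E)²/E:
  (44 − 38.227)²/38.227 = 0.8718
  (24 − 29.773)²/29.773 = 1.1194
  (40 − 34.854)²/34.854 = 0.7598
  (22 − 27.146)²/27.146 = 0.9755
  (20 − 30.919)²/30.919 = 3.8560
  (35 − 24.081)²/24.081 = 4.9510
χ² = 0.8718 + 1.1194 + 0.7598 + 0.9755 + 3.8560 + 4.9510 = 12.53

12.53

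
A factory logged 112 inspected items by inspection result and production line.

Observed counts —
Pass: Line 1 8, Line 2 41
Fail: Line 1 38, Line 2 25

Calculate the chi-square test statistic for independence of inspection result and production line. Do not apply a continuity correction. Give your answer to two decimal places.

22.04

Row totals: 49, 63. Column totals: 46, 66. Grand total N = 112.
Expected counts (row total × column total / N):
  Pass, Line 1: 49×46/112 = 20.125
  Pass, Line 2: 49×66/112 = 28.875
  Fail, Line 1: 63×46/112 = 25.875
  Fail, Line 2: 63×66/112 = 37.125
Contributions (O − E)²/E:
  (8 − 20.125)²/20.125 = 7.3051
  (41 − 28.875)²/28.875 = 5.0915
  (38 − 25.875)²/25.875 = 5.6818
  (25 − 37.125)²/37.125 = 3.9600
χ² = 7.3051 + 5.0915 + 5.6818 + 3.9600 = 22.04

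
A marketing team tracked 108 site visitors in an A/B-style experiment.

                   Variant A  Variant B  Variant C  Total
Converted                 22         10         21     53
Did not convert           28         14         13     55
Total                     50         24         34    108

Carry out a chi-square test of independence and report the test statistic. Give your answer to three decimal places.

3.233

Grand total N = 108.
Expected counts (row total × column total / N):
  Converted, Variant A: 53×50/108 = 24.5370
  Converted, Variant B: 53×24/108 = 11.7778
  Converted, Variant C: 53×34/108 = 16.6852
  Did not convert, Variant A: 55×50/108 = 25.4630
  Did not convert, Variant B: 55×24/108 = 12.2222
  Did not convert, Variant C: 55×34/108 = 17.3148
Contributions (O − E)²/E:
  (22 − 24.5370)²/24.5370 = 0.2623
  (10 − 11.7778)²/11.7778 = 0.2684
  (21 − 16.6852)²/16.6852 = 1.1158
  (28 − 25.4630)²/25.4630 = 0.2528
  (14 − 12.2222)²/12.2222 = 0.2586
  (13 − 17.3148)²/17.3148 = 1.0752
χ² = 0.2623 + 0.2684 + 1.1158 + 0.2528 + 0.2586 + 1.0752 = 3.233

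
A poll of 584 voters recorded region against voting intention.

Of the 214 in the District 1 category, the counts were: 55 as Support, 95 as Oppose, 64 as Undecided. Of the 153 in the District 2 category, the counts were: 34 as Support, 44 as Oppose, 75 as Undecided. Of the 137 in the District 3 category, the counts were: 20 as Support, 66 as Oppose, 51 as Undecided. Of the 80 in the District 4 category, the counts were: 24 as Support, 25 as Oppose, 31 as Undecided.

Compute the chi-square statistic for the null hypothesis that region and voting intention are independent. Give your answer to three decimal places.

Row totals: 214, 153, 137, 80. Column totals: 133, 230, 221. Grand total N = 584.
Expected counts (row total × column total / N):
  District 1, Support: 214×133/584 = 48.7363
  District 1, Oppose: 214×230/584 = 84.2808
  District 1, Undecided: 214×221/584 = 80.9829
  District 2, Support: 153×133/584 = 34.8442
  District 2, Oppose: 153×230/584 = 60.2568
  District 2, Undecided: 153×221/584 = 57.8990
  District 3, Support: 137×133/584 = 31.2003
  District 3, Oppose: 137×230/584 = 53.9555
  District 3, Undecided: 137×221/584 = 51.8442
  District 4, Support: 80×133/584 = 18.2192
  District 4, Oppose: 80×230/584 = 31.5068
  District 4, Undecided: 80×221/584 = 30.2740
Contributions (O − E)²/E:
  (55 − 48.7363)²/48.7363 = 0.8050
  (95 − 84.2808)²/84.2808 = 1.3633
  (64 − 80.9829)²/80.9829 = 3.5615
  (34 − 34.8442)²/34.8442 = 0.0205
  (44 − 60.2568)²/60.2568 = 4.3860
  (75 − 57.8990)²/57.8990 = 5.0509
  (20 − 31.2003)²/31.2003 = 4.0207
  (66 − 53.9555)²/53.9555 = 2.6887
  (51 − 51.8442)²/51.8442 = 0.0137
  (24 − 18.2192)²/18.2192 = 1.8342
  (25 − 31.5068)²/31.5068 = 1.3438
  (31 − 30.2740)²/30.2740 = 0.0174
χ² = 0.8050 + 1.3633 + 3.5615 + 0.0205 + 4.3860 + 5.0509 + 4.0207 + 2.6887 + 0.0137 + 1.8342 + 1.3438 + 0.0174 = 25.106

25.106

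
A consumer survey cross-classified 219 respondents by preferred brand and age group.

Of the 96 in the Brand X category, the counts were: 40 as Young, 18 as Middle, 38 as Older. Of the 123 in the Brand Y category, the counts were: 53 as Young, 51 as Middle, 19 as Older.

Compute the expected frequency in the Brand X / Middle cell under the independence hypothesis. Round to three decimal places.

30.247

Row total (Brand X) = 96; column total (Middle) = 69; grand total N = 219.
Expected count = (row total × column total) / N = 96 × 69 / 219 = 30.247.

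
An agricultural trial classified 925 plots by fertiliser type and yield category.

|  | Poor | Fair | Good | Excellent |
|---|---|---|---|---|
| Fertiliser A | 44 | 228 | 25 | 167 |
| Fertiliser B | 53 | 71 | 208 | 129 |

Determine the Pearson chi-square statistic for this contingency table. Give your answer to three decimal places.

Row totals: 464, 461. Column totals: 97, 299, 233, 296. Grand total N = 925.
Expected counts (row total × column total / N):
  Fertiliser A, Poor: 464×97/925 = 48.6573
  Fertiliser A, Fair: 464×299/925 = 149.9849
  Fertiliser A, Good: 464×233/925 = 116.8778
  Fertiliser A, Excellent: 464×296/925 = 148.4800
  Fertiliser B, Poor: 461×97/925 = 48.3427
  Fertiliser B, Fair: 461×299/925 = 149.0151
  Fertiliser B, Good: 461×233/925 = 116.1222
  Fertiliser B, Excellent: 461×296/925 = 147.5200
Contributions (O − E)²/E:
  (44 − 48.6573)²/48.6573 = 0.4458
  (228 − 149.9849)²/149.9849 = 40.5798
  (25 − 116.8778)²/116.8778 = 72.2253
  (167 − 148.4800)²/148.4800 = 2.3100
  (53 − 48.3427)²/48.3427 = 0.4487
  (71 − 149.0151)²/149.0151 = 40.8439
  (208 − 116.1222)²/116.1222 = 72.6952
  (129 − 147.5200)²/147.5200 = 2.3250
χ² = 0.4458 + 40.5798 + 72.2253 + 2.3100 + 0.4487 + 40.8439 + 72.6952 + 2.3250 = 231.874

231.874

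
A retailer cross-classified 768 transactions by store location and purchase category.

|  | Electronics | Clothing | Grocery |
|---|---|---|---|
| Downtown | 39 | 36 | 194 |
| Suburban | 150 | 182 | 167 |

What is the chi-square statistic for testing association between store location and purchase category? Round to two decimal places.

105.58

Row totals: 269, 499. Column totals: 189, 218, 361. Grand total N = 768.
Expected counts (row total × column total / N):
  Downtown, Electronics: 269×189/768 = 66.199
  Downtown, Clothing: 269×218/768 = 76.357
  Downtown, Grocery: 269×361/768 = 126.444
  Suburban, Electronics: 499×189/768 = 122.801
  Suburban, Clothing: 499×218/768 = 141.643
  Suburban, Grocery: 499×361/768 = 234.556
Contributions (O − E)²/E:
  (39 − 66.199)²/66.199 = 11.1752
  (36 − 76.357)²/76.357 = 21.3299
  (194 − 126.444)²/126.444 = 36.0936
  (150 − 122.801)²/122.801 = 6.0243
  (182 − 141.643)²/141.643 = 11.4985
  (167 − 234.556)²/234.556 = 19.4572
χ² = 11.1752 + 21.3299 + 36.0936 + 6.0243 + 11.4985 + 19.4572 = 105.58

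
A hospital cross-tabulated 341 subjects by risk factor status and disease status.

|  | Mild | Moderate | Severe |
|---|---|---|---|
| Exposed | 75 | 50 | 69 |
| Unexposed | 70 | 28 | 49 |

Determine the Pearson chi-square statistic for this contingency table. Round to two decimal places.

Row totals: 194, 147. Column totals: 145, 78, 118. Grand total N = 341.
Expected counts (row total × column total / N):
  Exposed, Mild: 194×145/341 = 82.493
  Exposed, Moderate: 194×78/341 = 44.375
  Exposed, Severe: 194×118/341 = 67.132
  Unexposed, Mild: 147×145/341 = 62.507
  Unexposed, Moderate: 147×78/341 = 33.625
  Unexposed, Severe: 147×118/341 = 50.868
Contributions (O − E)²/E:
  (75 − 82.493)²/82.493 = 0.6806
  (50 − 44.375)²/44.375 = 0.7130
  (69 − 67.132)²/67.132 = 0.0520
  (70 − 62.507)²/62.507 = 0.8982
  (28 − 33.625)²/33.625 = 0.9410
  (49 − 50.868)²/50.868 = 0.0686
χ² = 0.6806 + 0.7130 + 0.0520 + 0.8982 + 0.9410 + 0.0686 = 3.35

3.35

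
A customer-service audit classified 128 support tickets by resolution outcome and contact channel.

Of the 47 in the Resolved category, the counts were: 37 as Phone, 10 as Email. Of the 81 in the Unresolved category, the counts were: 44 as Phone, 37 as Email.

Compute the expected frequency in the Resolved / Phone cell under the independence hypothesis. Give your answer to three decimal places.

29.742

Row total (Resolved) = 47; column total (Phone) = 81; grand total N = 128.
Expected count = (row total × column total) / N = 47 × 81 / 128 = 29.742.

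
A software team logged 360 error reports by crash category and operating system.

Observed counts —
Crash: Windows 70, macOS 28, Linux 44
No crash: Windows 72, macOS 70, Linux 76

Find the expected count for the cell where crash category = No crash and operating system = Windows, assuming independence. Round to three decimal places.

85.989

Row total (No crash) = 218; column total (Windows) = 142; grand total N = 360.
Expected count = (row total × column total) / N = 218 × 142 / 360 = 85.989.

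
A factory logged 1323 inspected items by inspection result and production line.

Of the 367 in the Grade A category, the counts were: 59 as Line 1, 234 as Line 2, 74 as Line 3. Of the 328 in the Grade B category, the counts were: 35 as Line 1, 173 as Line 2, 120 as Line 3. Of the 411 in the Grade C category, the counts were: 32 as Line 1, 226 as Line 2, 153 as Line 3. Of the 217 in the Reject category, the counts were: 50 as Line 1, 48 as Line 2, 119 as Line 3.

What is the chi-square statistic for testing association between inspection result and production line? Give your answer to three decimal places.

Row totals: 367, 328, 411, 217. Column totals: 176, 681, 466. Grand total N = 1323.
Expected counts (row total × column total / N):
  Grade A, Line 1: 367×176/1323 = 48.82237
  Grade A, Line 2: 367×681/1323 = 188.90930
  Grade A, Line 3: 367×466/1323 = 129.26833
  Grade B, Line 1: 328×176/1323 = 43.63416
  Grade B, Line 2: 328×681/1323 = 168.83447
  Grade B, Line 3: 328×466/1323 = 115.53137
  Grade C, Line 1: 411×176/1323 = 54.67574
  Grade C, Line 2: 411×681/1323 = 211.55782
  Grade C, Line 3: 411×466/1323 = 144.76644
  Reject, Line 1: 217×176/1323 = 28.86772
  Reject, Line 2: 217×681/1323 = 111.69841
  Reject, Line 3: 217×466/1323 = 76.43386
Contributions (O − E)²/E:
  (59 − 48.82237)²/48.82237 = 2.1217
  (234 − 188.90930)²/188.90930 = 10.7627
  (74 − 129.26833)²/129.26833 = 23.6298
  (35 − 43.63416)²/43.63416 = 1.7085
  (173 − 168.83447)²/168.83447 = 0.1028
  (120 − 115.53137)²/115.53137 = 0.1728
  (32 − 54.67574)²/54.67574 = 9.4043
  (226 − 211.55782)²/211.55782 = 0.9859
  (153 − 144.76644)²/144.76644 = 0.4683
  (50 − 28.86772)²/28.86772 = 15.4696
  (48 − 111.69841)²/111.69841 = 36.3254
  (119 − 76.43386)²/76.43386 = 23.7052
χ² = 2.1217 + 10.7627 + 23.6298 + 1.7085 + 0.1028 + 0.1728 + 9.4043 + 0.9859 + 0.4683 + 15.4696 + 36.3254 + 23.7052 = 124.857

124.857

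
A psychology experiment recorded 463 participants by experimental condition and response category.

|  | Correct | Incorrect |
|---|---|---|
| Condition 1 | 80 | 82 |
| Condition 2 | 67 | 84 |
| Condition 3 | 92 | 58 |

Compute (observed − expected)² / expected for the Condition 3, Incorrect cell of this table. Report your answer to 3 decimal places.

Row total (Condition 3) = 150; column total (Incorrect) = 224; N = 463.
Expected count E = 150 × 224 / 463 = 72.5702.
Contribution = (O − E)²/E = (58 − 72.5702)² / 72.5702 = 2.925.

2.925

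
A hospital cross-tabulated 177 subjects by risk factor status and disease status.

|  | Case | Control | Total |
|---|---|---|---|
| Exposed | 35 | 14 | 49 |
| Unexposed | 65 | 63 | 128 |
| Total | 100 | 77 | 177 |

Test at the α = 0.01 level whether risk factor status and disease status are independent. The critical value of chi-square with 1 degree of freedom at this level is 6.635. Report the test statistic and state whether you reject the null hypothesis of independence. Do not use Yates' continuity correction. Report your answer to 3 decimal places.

6.146; fail to reject H₀

Grand total N = 177.
Expected counts (row total × column total / N):
  Exposed, Case: 49×100/177 = 27.6836
  Exposed, Control: 49×77/177 = 21.3164
  Unexposed, Case: 128×100/177 = 72.3164
  Unexposed, Control: 128×77/177 = 55.6836
Contributions (O − E)²/E:
  (35 − 27.6836)²/27.6836 = 1.9336
  (14 − 21.3164)²/21.3164 = 2.5112
  (65 − 72.3164)²/72.3164 = 0.7402
  (63 − 55.6836)²/55.6836 = 0.9613
χ² = 1.9336 + 2.5112 + 0.7402 + 0.9613 = 6.146
df = (2−1)(2−1) = 1. Since 6.146 < 6.635, fail to reject the null hypothesis of independence at α = 0.01.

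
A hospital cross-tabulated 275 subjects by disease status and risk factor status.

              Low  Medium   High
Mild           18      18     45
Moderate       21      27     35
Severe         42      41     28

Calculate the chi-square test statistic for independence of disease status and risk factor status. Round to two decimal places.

19.10

Row totals: 81, 83, 111. Column totals: 81, 86, 108. Grand total N = 275.
Expected counts (row total × column total / N):
  Mild, Low: 81×81/275 = 23.858
  Mild, Medium: 81×86/275 = 25.331
  Mild, High: 81×108/275 = 31.811
  Moderate, Low: 83×81/275 = 24.447
  Moderate, Medium: 83×86/275 = 25.956
  Moderate, High: 83×108/275 = 32.596
  Severe, Low: 111×81/275 = 32.695
  Severe, Medium: 111×86/275 = 34.713
  Severe, High: 111×108/275 = 43.593
Contributions (O − E)²/E:
  (18 − 23.858)²/23.858 = 1.4384
  (18 − 25.331)²/25.331 = 2.1217
  (45 − 31.811)²/31.811 = 5.4682
  (21 − 24.447)²/24.447 = 0.4860
  (27 − 25.956)²/25.956 = 0.0420
  (35 − 32.596)²/32.596 = 0.1773
  (42 − 32.695)²/32.695 = 2.6482
  (41 − 34.713)²/34.713 = 1.1387
  (28 − 43.593)²/43.593 = 5.5775
χ² = 1.4384 + 2.1217 + 5.4682 + 0.4860 + 0.0420 + 0.1773 + 2.6482 + 1.1387 + 5.5775 = 19.10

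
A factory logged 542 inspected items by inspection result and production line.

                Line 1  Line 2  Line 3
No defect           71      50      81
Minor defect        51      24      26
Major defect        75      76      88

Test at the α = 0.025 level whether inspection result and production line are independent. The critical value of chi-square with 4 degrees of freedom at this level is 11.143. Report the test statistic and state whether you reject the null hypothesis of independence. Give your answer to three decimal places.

Row totals: 202, 101, 239. Column totals: 197, 150, 195. Grand total N = 542.
Expected counts (row total × column total / N):
  No defect, Line 1: 202×197/542 = 73.4207
  No defect, Line 2: 202×150/542 = 55.9041
  No defect, Line 3: 202×195/542 = 72.6753
  Minor defect, Line 1: 101×197/542 = 36.7103
  Minor defect, Line 2: 101×150/542 = 27.9520
  Minor defect, Line 3: 101×195/542 = 36.3376
  Major defect, Line 1: 239×197/542 = 86.8690
  Major defect, Line 2: 239×150/542 = 66.1439
  Major defect, Line 3: 239×195/542 = 85.9871
Contributions (O − E)²/E:
  (71 − 73.4207)²/73.4207 = 0.0798
  (50 − 55.9041)²/55.9041 = 0.6235
  (81 − 72.6753)²/72.6753 = 0.9536
  (51 − 36.7103)²/36.7103 = 5.5623
  (24 − 27.9520)²/27.9520 = 0.5588
  (26 − 36.3376)²/36.3376 = 2.9409
  (75 − 86.8690)²/86.8690 = 1.6217
  (76 − 66.1439)²/66.1439 = 1.4687
  (88 − 85.9871)²/85.9871 = 0.0471
χ² = 0.0798 + 0.6235 + 0.9536 + 5.5623 + 0.5588 + 2.9409 + 1.6217 + 1.4687 + 0.0471 = 13.856
df = (3−1)(3−1) = 4. Since 13.856 > 11.143, reject the null hypothesis of independence at α = 0.025.

13.856; reject H₀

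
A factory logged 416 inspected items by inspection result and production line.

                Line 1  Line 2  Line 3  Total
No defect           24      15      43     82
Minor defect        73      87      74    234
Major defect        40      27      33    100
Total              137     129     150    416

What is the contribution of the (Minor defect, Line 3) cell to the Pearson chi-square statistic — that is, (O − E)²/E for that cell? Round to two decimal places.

Row total (Minor defect) = 234; column total (Line 3) = 150; N = 416.
Expected count E = 234 × 150 / 416 = 84.375.
Contribution = (O − E)²/E = (74 − 84.375)² / 84.375 = 1.28.

1.28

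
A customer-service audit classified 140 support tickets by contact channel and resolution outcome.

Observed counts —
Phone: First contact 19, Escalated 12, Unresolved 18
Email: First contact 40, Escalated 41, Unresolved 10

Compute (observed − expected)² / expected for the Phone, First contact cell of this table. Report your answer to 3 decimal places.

0.132

Row total (Phone) = 49; column total (First contact) = 59; N = 140.
Expected count E = 49 × 59 / 140 = 20.6500.
Contribution = (O − E)²/E = (19 − 20.6500)² / 20.6500 = 0.132.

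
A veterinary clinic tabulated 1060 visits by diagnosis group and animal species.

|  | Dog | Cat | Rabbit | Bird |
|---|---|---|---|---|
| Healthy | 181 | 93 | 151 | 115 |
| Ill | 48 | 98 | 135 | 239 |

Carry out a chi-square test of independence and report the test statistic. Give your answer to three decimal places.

Row totals: 540, 520. Column totals: 229, 191, 286, 354. Grand total N = 1060.
Expected counts (row total × column total / N):
  Healthy, Dog: 540×229/1060 = 116.6604
  Healthy, Cat: 540×191/1060 = 97.3019
  Healthy, Rabbit: 540×286/1060 = 145.6981
  Healthy, Bird: 540×354/1060 = 180.3396
  Ill, Dog: 520×229/1060 = 112.3396
  Ill, Cat: 520×191/1060 = 93.6981
  Ill, Rabbit: 520×286/1060 = 140.3019
  Ill, Bird: 520×354/1060 = 173.6604
Contributions (O − E)²/E:
  (181 − 116.6604)²/116.6604 = 35.4841
  (93 − 97.3019)²/97.3019 = 0.1902
  (151 − 145.6981)²/145.6981 = 0.1929
  (115 − 180.3396)²/180.3396 = 23.6735
  (48 − 112.3396)²/112.3396 = 36.8488
  (98 − 93.6981)²/93.6981 = 0.1975
  (135 − 140.3019)²/140.3019 = 0.2004
  (239 − 173.6604)²/173.6604 = 24.5840
χ² = 35.4841 + 0.1902 + 0.1929 + 23.6735 + 36.8488 + 0.1975 + 0.2004 + 24.5840 = 121.371

121.371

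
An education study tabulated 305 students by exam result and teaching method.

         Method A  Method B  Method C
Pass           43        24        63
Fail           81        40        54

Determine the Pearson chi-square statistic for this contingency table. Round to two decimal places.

9.91

Row totals: 130, 175. Column totals: 124, 64, 117. Grand total N = 305.
Expected counts (row total × column total / N):
  Pass, Method A: 130×124/305 = 52.852
  Pass, Method B: 130×64/305 = 27.279
  Pass, Method C: 130×117/305 = 49.869
  Fail, Method A: 175×124/305 = 71.148
  Fail, Method B: 175×64/305 = 36.721
  Fail, Method C: 175×117/305 = 67.131
Contributions (O − E)²/E:
  (43 − 52.852)²/52.852 = 1.8365
  (24 − 27.279)²/27.279 = 0.3941
  (63 − 49.869)²/49.869 = 3.4575
  (81 − 71.148)²/71.148 = 1.3642
  (40 − 36.721)²/36.721 = 0.2928
  (54 − 67.131)²/67.131 = 2.5685
χ² = 1.8365 + 0.3941 + 3.4575 + 1.3642 + 0.2928 + 2.5685 = 9.91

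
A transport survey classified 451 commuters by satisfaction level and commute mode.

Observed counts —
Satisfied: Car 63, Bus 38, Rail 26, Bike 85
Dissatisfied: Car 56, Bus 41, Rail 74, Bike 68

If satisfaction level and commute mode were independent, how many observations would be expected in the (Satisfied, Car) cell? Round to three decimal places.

55.938

Row total (Satisfied) = 212; column total (Car) = 119; grand total N = 451.
Expected count = (row total × column total) / N = 212 × 119 / 451 = 55.938.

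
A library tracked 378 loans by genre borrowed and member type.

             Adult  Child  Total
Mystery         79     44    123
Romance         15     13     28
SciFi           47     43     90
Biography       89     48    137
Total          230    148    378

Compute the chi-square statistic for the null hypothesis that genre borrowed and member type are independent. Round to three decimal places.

4.997

Grand total N = 378.
Expected counts (row total × column total / N):
  Mystery, Adult: 123×230/378 = 74.84127
  Mystery, Child: 123×148/378 = 48.15873
  Romance, Adult: 28×230/378 = 17.03704
  Romance, Child: 28×148/378 = 10.96296
  SciFi, Adult: 90×230/378 = 54.76190
  SciFi, Child: 90×148/378 = 35.23810
  Biography, Adult: 137×230/378 = 83.35979
  Biography, Child: 137×148/378 = 53.64021
Contributions (O − E)²/E:
  (79 − 74.84127)²/74.84127 = 0.2311
  (44 − 48.15873)²/48.15873 = 0.3591
  (15 − 17.03704)²/17.03704 = 0.2436
  (13 − 10.96296)²/10.96296 = 0.3785
  (47 − 54.76190)²/54.76190 = 1.1002
  (43 − 35.23810)²/35.23810 = 1.7097
  (89 − 83.35979)²/83.35979 = 0.3816
  (48 − 53.64021)²/53.64021 = 0.5931
χ² = 0.2311 + 0.3591 + 0.2436 + 0.3785 + 1.1002 + 1.7097 + 0.3816 + 0.5931 = 4.997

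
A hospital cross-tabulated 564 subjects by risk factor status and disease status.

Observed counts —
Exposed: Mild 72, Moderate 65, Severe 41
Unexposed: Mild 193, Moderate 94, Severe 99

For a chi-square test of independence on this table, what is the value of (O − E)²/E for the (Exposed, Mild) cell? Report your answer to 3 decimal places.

Row total (Exposed) = 178; column total (Mild) = 265; N = 564.
Expected count E = 178 × 265 / 564 = 83.6348.
Contribution = (O − E)²/E = (72 − 83.6348)² / 83.6348 = 1.619.

1.619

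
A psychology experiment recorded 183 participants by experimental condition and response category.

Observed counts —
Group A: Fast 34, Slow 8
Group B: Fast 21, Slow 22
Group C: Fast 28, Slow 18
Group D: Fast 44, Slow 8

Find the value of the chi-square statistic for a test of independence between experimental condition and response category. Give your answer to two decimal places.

18.45

Row totals: 42, 43, 46, 52. Column totals: 127, 56. Grand total N = 183.
Expected counts (row total × column total / N):
  Group A, Fast: 42×127/183 = 29.1475
  Group A, Slow: 42×56/183 = 12.8525
  Group B, Fast: 43×127/183 = 29.8415
  Group B, Slow: 43×56/183 = 13.1585
  Group C, Fast: 46×127/183 = 31.9235
  Group C, Slow: 46×56/183 = 14.0765
  Group D, Fast: 52×127/183 = 36.0874
  Group D, Slow: 52×56/183 = 15.9126
Contributions (O − E)²/E:
  (34 − 29.1475)²/29.1475 = 0.8078
  (8 − 12.8525)²/12.8525 = 1.8321
  (21 − 29.8415)²/29.8415 = 2.6196
  (22 − 13.1585)²/13.1585 = 5.9408
  (28 − 31.9235)²/31.9235 = 0.4822
  (18 − 14.0765)²/14.0765 = 1.0936
  (44 − 36.0874)²/36.0874 = 1.7349
  (8 − 15.9126)²/15.9126 = 3.9346
χ² = 0.8078 + 1.8321 + 2.6196 + 5.9408 + 0.4822 + 1.0936 + 1.7349 + 3.9346 = 18.45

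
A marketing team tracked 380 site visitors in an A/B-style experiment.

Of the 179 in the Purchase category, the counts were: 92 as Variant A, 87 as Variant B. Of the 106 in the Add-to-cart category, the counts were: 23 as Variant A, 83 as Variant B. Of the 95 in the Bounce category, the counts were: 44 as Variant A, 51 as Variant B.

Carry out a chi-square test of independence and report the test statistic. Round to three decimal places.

Row totals: 179, 106, 95. Column totals: 159, 221. Grand total N = 380.
Expected counts (row total × column total / N):
  Purchase, Variant A: 179×159/380 = 74.8974
  Purchase, Variant B: 179×221/380 = 104.1026
  Add-to-cart, Variant A: 106×159/380 = 44.3526
  Add-to-cart, Variant B: 106×221/380 = 61.6474
  Bounce, Variant A: 95×159/380 = 39.7500
  Bounce, Variant B: 95×221/380 = 55.2500
Contributions (O − E)²/E:
  (92 − 74.8974)²/74.8974 = 3.9053
  (87 − 104.1026)²/104.1026 = 2.8097
  (23 − 44.3526)²/44.3526 = 10.2797
  (83 − 61.6474)²/61.6474 = 7.3958
  (44 − 39.7500)²/39.7500 = 0.4544
  (51 − 55.2500)²/55.2500 = 0.3269
χ² = 3.9053 + 2.8097 + 10.2797 + 7.3958 + 0.4544 + 0.3269 = 25.172

25.172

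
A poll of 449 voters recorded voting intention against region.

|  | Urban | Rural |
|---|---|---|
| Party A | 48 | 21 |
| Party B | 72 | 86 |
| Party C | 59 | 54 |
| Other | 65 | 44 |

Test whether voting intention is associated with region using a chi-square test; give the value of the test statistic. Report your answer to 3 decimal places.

12.782

Row totals: 69, 158, 113, 109. Column totals: 244, 205. Grand total N = 449.
Expected counts (row total × column total / N):
  Party A, Urban: 69×244/449 = 37.4967
  Party A, Rural: 69×205/449 = 31.5033
  Party B, Urban: 158×244/449 = 85.8619
  Party B, Rural: 158×205/449 = 72.1381
  Party C, Urban: 113×244/449 = 61.4076
  Party C, Rural: 113×205/449 = 51.5924
  Other, Urban: 109×244/449 = 59.2339
  Other, Rural: 109×205/449 = 49.7661
Contributions (O − E)²/E:
  (48 − 37.4967)²/37.4967 = 2.9421
  (21 − 31.5033)²/31.5033 = 3.5018
  (72 − 85.8619)²/85.8619 = 2.2379
  (86 − 72.1381)²/72.1381 = 2.6637
  (59 − 61.4076)²/61.4076 = 0.0944
  (54 − 51.5924)²/51.5924 = 0.1124
  (65 − 59.2339)²/59.2339 = 0.5613
  (44 − 49.7661)²/49.7661 = 0.6681
χ² = 2.9421 + 3.5018 + 2.2379 + 2.6637 + 0.0944 + 0.1124 + 0.5613 + 0.6681 = 12.782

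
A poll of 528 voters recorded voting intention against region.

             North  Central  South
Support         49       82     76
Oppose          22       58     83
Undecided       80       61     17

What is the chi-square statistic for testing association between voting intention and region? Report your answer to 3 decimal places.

Row totals: 207, 163, 158. Column totals: 151, 201, 176. Grand total N = 528.
Expected counts (row total × column total / N):
  Support, North: 207×151/528 = 59.1989
  Support, Central: 207×201/528 = 78.8011
  Support, South: 207×176/528 = 69.0000
  Oppose, North: 163×151/528 = 46.6155
  Oppose, Central: 163×201/528 = 62.0511
  Oppose, South: 163×176/528 = 54.3333
  Undecided, North: 158×151/528 = 45.1856
  Undecided, Central: 158×201/528 = 60.1477
  Undecided, South: 158×176/528 = 52.6667
Contributions (O − E)²/E:
  (49 − 59.1989)²/59.1989 = 1.7571
  (82 − 78.8011)²/78.8011 = 0.1299
  (76 − 69.0000)²/69.0000 = 0.7101
  (22 − 46.6155)²/46.6155 = 12.9983
  (58 − 62.0511)²/62.0511 = 0.2645
  (83 − 54.3333)²/54.3333 = 15.1248
  (80 − 45.1856)²/45.1856 = 26.8236
  (61 − 60.1477)²/60.1477 = 0.0121
  (17 − 52.6667)²/52.6667 = 24.1540
χ² = 1.7571 + 0.1299 + 0.7101 + 12.9983 + 0.2645 + 15.1248 + 26.8236 + 0.0121 + 24.1540 = 81.974

81.974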